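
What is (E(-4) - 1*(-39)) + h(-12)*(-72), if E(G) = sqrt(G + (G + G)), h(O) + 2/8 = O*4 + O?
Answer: 4377 + 2*I*sqrt(3) ≈ 4377.0 + 3.4641*I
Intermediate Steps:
h(O) = -1/4 + 5*O (h(O) = -1/4 + (O*4 + O) = -1/4 + (4*O + O) = -1/4 + 5*O)
E(G) = sqrt(3)*sqrt(G) (E(G) = sqrt(G + 2*G) = sqrt(3*G) = sqrt(3)*sqrt(G))
(E(-4) - 1*(-39)) + h(-12)*(-72) = (sqrt(3)*sqrt(-4) - 1*(-39)) + (-1/4 + 5*(-12))*(-72) = (sqrt(3)*(2*I) + 39) + (-1/4 - 60)*(-72) = (2*I*sqrt(3) + 39) - 241/4*(-72) = (39 + 2*I*sqrt(3)) + 4338 = 4377 + 2*I*sqrt(3)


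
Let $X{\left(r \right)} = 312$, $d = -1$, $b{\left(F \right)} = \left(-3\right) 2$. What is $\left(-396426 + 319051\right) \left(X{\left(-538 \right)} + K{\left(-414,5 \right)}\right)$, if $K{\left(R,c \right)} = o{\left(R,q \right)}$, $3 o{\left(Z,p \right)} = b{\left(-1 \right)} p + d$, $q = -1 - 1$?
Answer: $- \frac{73274125}{3} \approx -2.4425 \cdot 10^{7}$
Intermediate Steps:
$b{\left(F \right)} = -6$
$q = -2$ ($q = -1 - 1 = -2$)
$o{\left(Z,p \right)} = - \frac{1}{3} - 2 p$ ($o{\left(Z,p \right)} = \frac{- 6 p - 1}{3} = \frac{-1 - 6 p}{3} = - \frac{1}{3} - 2 p$)
$K{\left(R,c \right)} = \frac{11}{3}$ ($K{\left(R,c \right)} = - \frac{1}{3} - -4 = - \frac{1}{3} + 4 = \frac{11}{3}$)
$\left(-396426 + 319051\right) \left(X{\left(-538 \right)} + K{\left(-414,5 \right)}\right) = \left(-396426 + 319051\right) \left(312 + \frac{11}{3}\right) = \left(-77375\right) \frac{947}{3} = - \frac{73274125}{3}$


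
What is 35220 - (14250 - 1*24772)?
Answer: 45742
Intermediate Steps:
35220 - (14250 - 1*24772) = 35220 - (14250 - 24772) = 35220 - 1*(-10522) = 35220 + 10522 = 45742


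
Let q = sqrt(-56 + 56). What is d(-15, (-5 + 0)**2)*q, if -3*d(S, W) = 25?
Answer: 0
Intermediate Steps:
d(S, W) = -25/3 (d(S, W) = -1/3*25 = -25/3)
q = 0 (q = sqrt(0) = 0)
d(-15, (-5 + 0)**2)*q = -25/3*0 = 0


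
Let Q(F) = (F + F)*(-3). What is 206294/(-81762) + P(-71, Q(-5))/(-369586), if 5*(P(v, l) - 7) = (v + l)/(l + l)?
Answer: -3812196772193/1510904526600 ≈ -2.5231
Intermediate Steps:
Q(F) = -6*F (Q(F) = (2*F)*(-3) = -6*F)
P(v, l) = 7 + (l + v)/(10*l) (P(v, l) = 7 + ((v + l)/(l + l))/5 = 7 + ((l + v)/((2*l)))/5 = 7 + ((l + v)*(1/(2*l)))/5 = 7 + ((l + v)/(2*l))/5 = 7 + (l + v)/(10*l))
206294/(-81762) + P(-71, Q(-5))/(-369586) = 206294/(-81762) + ((-71 + 71*(-6*(-5)))/(10*((-6*(-5)))))/(-369586) = 206294*(-1/81762) + ((⅒)*(-71 + 71*30)/30)*(-1/369586) = -103147/40881 + ((⅒)*(1/30)*(-71 + 2130))*(-1/369586) = -103147/40881 + ((⅒)*(1/30)*2059)*(-1/369586) = -103147/40881 + (2059/300)*(-1/369586) = -103147/40881 - 2059/110875800 = -3812196772193/1510904526600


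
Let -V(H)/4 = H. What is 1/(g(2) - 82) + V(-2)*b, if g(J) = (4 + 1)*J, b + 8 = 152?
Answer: 82943/72 ≈ 1152.0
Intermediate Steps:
b = 144 (b = -8 + 152 = 144)
V(H) = -4*H
g(J) = 5*J
1/(g(2) - 82) + V(-2)*b = 1/(5*2 - 82) - 4*(-2)*144 = 1/(10 - 82) + 8*144 = 1/(-72) + 1152 = -1/72 + 1152 = 82943/72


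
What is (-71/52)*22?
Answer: -781/26 ≈ -30.038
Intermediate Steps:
(-71/52)*22 = ((1/52)*(-71))*22 = -71/52*22 = -781/26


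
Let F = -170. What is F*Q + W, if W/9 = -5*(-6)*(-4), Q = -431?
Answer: 72190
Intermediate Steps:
W = -1080 (W = 9*(-5*(-6)*(-4)) = 9*(30*(-4)) = 9*(-120) = -1080)
F*Q + W = -170*(-431) - 1080 = 73270 - 1080 = 72190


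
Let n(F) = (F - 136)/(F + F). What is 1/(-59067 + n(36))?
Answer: -18/1063231 ≈ -1.6930e-5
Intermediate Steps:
n(F) = (-136 + F)/(2*F) (n(F) = (-136 + F)/((2*F)) = (-136 + F)*(1/(2*F)) = (-136 + F)/(2*F))
1/(-59067 + n(36)) = 1/(-59067 + (½)*(-136 + 36)/36) = 1/(-59067 + (½)*(1/36)*(-100)) = 1/(-59067 - 25/18) = 1/(-1063231/18) = -18/1063231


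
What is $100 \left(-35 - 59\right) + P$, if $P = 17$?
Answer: $-9383$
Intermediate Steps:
$100 \left(-35 - 59\right) + P = 100 \left(-35 - 59\right) + 17 = 100 \left(-94\right) + 17 = -9400 + 17 = -9383$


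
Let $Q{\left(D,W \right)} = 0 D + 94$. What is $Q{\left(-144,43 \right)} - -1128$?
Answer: $1222$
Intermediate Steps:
$Q{\left(D,W \right)} = 94$ ($Q{\left(D,W \right)} = 0 + 94 = 94$)
$Q{\left(-144,43 \right)} - -1128 = 94 - -1128 = 94 + \left(-20325 + 21453\right) = 94 + 1128 = 1222$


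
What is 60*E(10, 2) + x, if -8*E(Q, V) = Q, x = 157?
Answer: 82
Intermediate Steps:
E(Q, V) = -Q/8
60*E(10, 2) + x = 60*(-⅛*10) + 157 = 60*(-5/4) + 157 = -75 + 157 = 82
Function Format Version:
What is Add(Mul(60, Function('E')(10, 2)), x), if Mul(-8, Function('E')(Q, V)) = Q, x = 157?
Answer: 82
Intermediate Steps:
Function('E')(Q, V) = Mul(Rational(-1, 8), Q)
Add(Mul(60, Function('E')(10, 2)), x) = Add(Mul(60, Mul(Rational(-1, 8), 10)), 157) = Add(Mul(60, Rational(-5, 4)), 157) = Add(-75, 157) = 82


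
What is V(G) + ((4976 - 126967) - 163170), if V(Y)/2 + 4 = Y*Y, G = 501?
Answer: 216833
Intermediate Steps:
V(Y) = -8 + 2*Y**2 (V(Y) = -8 + 2*(Y*Y) = -8 + 2*Y**2)
V(G) + ((4976 - 126967) - 163170) = (-8 + 2*501**2) + ((4976 - 126967) - 163170) = (-8 + 2*251001) + (-121991 - 163170) = (-8 + 502002) - 285161 = 501994 - 285161 = 216833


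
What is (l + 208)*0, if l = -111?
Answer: 0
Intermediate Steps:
(l + 208)*0 = (-111 + 208)*0 = 97*0 = 0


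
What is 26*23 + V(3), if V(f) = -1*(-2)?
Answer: 600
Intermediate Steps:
V(f) = 2
26*23 + V(3) = 26*23 + 2 = 598 + 2 = 600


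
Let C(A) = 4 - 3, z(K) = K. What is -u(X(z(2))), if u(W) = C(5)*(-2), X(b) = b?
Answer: 2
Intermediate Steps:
C(A) = 1
u(W) = -2 (u(W) = 1*(-2) = -2)
-u(X(z(2))) = -1*(-2) = 2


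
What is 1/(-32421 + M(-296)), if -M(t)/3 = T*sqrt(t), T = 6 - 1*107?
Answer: -107/3558735 - 2*I*sqrt(74)/3558735 ≈ -3.0067e-5 - 4.8345e-6*I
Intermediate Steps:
T = -101 (T = 6 - 107 = -101)
M(t) = 303*sqrt(t) (M(t) = -(-303)*sqrt(t) = 303*sqrt(t))
1/(-32421 + M(-296)) = 1/(-32421 + 303*sqrt(-296)) = 1/(-32421 + 303*(2*I*sqrt(74))) = 1/(-32421 + 606*I*sqrt(74))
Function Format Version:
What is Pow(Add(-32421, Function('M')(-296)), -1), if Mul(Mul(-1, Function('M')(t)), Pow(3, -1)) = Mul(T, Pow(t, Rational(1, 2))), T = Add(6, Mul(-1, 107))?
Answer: Add(Rational(-107, 3558735), Mul(Rational(-2, 3558735), I, Pow(74, Rational(1, 2)))) ≈ Add(-3.0067e-5, Mul(-4.8345e-6, I))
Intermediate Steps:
T = -101 (T = Add(6, -107) = -101)
Function('M')(t) = Mul(303, Pow(t, Rational(1, 2))) (Function('M')(t) = Mul(-3, Mul(-101, Pow(t, Rational(1, 2)))) = Mul(303, Pow(t, Rational(1, 2))))
Pow(Add(-32421, Function('M')(-296)), -1) = Pow(Add(-32421, Mul(303, Pow(-296, Rational(1, 2)))), -1) = Pow(Add(-32421, Mul(303, Mul(2, I, Pow(74, Rational(1, 2))))), -1) = Pow(Add(-32421, Mul(606, I, Pow(74, Rational(1, 2)))), -1)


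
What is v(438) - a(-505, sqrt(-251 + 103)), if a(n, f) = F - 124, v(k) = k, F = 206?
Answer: 356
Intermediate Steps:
a(n, f) = 82 (a(n, f) = 206 - 124 = 82)
v(438) - a(-505, sqrt(-251 + 103)) = 438 - 1*82 = 438 - 82 = 356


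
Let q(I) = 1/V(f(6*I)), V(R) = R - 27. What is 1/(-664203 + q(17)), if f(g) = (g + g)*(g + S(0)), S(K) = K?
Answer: -20781/13802802542 ≈ -1.5056e-6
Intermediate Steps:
f(g) = 2*g² (f(g) = (g + g)*(g + 0) = (2*g)*g = 2*g²)
V(R) = -27 + R
q(I) = 1/(-27 + 72*I²) (q(I) = 1/(-27 + 2*(6*I)²) = 1/(-27 + 2*(36*I²)) = 1/(-27 + 72*I²))
1/(-664203 + q(17)) = 1/(-664203 + 1/(9*(-3 + 8*17²))) = 1/(-664203 + 1/(9*(-3 + 8*289))) = 1/(-664203 + 1/(9*(-3 + 2312))) = 1/(-664203 + (⅑)/2309) = 1/(-664203 + (⅑)*(1/2309)) = 1/(-664203 + 1/20781) = 1/(-13802802542/20781) = -20781/13802802542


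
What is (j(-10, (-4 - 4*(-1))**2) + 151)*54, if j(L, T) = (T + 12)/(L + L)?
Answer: 40608/5 ≈ 8121.6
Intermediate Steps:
j(L, T) = (12 + T)/(2*L) (j(L, T) = (12 + T)/((2*L)) = (12 + T)*(1/(2*L)) = (12 + T)/(2*L))
(j(-10, (-4 - 4*(-1))**2) + 151)*54 = ((1/2)*(12 + (-4 - 4*(-1))**2)/(-10) + 151)*54 = ((1/2)*(-1/10)*(12 + (-4 + 4)**2) + 151)*54 = ((1/2)*(-1/10)*(12 + 0**2) + 151)*54 = ((1/2)*(-1/10)*(12 + 0) + 151)*54 = ((1/2)*(-1/10)*12 + 151)*54 = (-3/5 + 151)*54 = (752/5)*54 = 40608/5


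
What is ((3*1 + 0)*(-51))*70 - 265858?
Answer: -276568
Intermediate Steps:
((3*1 + 0)*(-51))*70 - 265858 = ((3 + 0)*(-51))*70 - 265858 = (3*(-51))*70 - 265858 = -153*70 - 265858 = -10710 - 265858 = -276568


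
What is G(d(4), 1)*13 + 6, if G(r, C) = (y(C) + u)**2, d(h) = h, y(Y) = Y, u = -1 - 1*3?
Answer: 123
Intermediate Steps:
u = -4 (u = -1 - 3 = -4)
G(r, C) = (-4 + C)**2 (G(r, C) = (C - 4)**2 = (-4 + C)**2)
G(d(4), 1)*13 + 6 = (-4 + 1)**2*13 + 6 = (-3)**2*13 + 6 = 9*13 + 6 = 117 + 6 = 123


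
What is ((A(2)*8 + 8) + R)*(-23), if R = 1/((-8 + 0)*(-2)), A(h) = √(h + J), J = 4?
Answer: -2967/16 - 184*√6 ≈ -636.14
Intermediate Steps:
A(h) = √(4 + h) (A(h) = √(h + 4) = √(4 + h))
R = 1/16 (R = 1/(-8*(-2)) = 1/16 ≈ 0.062500)
((A(2)*8 + 8) + R)*(-23) = ((√(4 + 2)*8 + 8) + 1/16)*(-23) = ((√6*8 + 8) + 1/16)*(-23) = ((8*√6 + 8) + 1/16)*(-23) = ((8 + 8*√6) + 1/16)*(-23) = (129/16 + 8*√6)*(-23) = -2967/16 - 184*√6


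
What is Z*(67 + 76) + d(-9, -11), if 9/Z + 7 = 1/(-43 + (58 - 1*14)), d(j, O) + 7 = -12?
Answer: -467/2 ≈ -233.50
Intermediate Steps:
d(j, O) = -19 (d(j, O) = -7 - 12 = -19)
Z = -3/2 (Z = 9/(-7 + 1/(-43 + (58 - 1*14))) = 9/(-7 + 1/(-43 + (58 - 14))) = 9/(-7 + 1/(-43 + 44)) = 9/(-7 + 1/1) = 9/(-7 + 1) = 9/(-6) = 9*(-1/6) = -3/2 ≈ -1.5000)
Z*(67 + 76) + d(-9, -11) = -3*(67 + 76)/2 - 19 = -3/2*143 - 19 = -429/2 - 19 = -467/2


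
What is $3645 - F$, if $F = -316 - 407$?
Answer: $4368$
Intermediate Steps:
$F = -723$
$3645 - F = 3645 - -723 = 3645 + 723 = 4368$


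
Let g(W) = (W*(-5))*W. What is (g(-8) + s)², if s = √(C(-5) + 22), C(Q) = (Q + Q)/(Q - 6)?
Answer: 1126652/11 - 3840*√77/11 ≈ 99360.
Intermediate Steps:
C(Q) = 2*Q/(-6 + Q) (C(Q) = (2*Q)/(-6 + Q) = 2*Q/(-6 + Q))
s = 6*√77/11 (s = √(2*(-5)/(-6 - 5) + 22) = √(2*(-5)/(-11) + 22) = √(2*(-5)*(-1/11) + 22) = √(10/11 + 22) = √(252/11) = 6*√77/11 ≈ 4.7863)
g(W) = -5*W² (g(W) = (-5*W)*W = -5*W²)
(g(-8) + s)² = (-5*(-8)² + 6*√77/11)² = (-5*64 + 6*√77/11)² = (-320 + 6*√77/11)²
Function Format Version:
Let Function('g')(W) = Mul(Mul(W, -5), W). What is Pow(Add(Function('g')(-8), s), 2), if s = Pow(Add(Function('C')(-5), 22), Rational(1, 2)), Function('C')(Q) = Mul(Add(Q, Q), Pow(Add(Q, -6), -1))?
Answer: Add(Rational(1126652, 11), Mul(Rational(-3840, 11), Pow(77, Rational(1, 2)))) ≈ 99360.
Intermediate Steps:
Function('C')(Q) = Mul(2, Q, Pow(Add(-6, Q), -1)) (Function('C')(Q) = Mul(Mul(2, Q), Pow(Add(-6, Q), -1)) = Mul(2, Q, Pow(Add(-6, Q), -1)))
s = Mul(Rational(6, 11), Pow(77, Rational(1, 2))) (s = Pow(Add(Mul(2, -5, Pow(Add(-6, -5), -1)), 22), Rational(1, 2)) = Pow(Add(Mul(2, -5, Pow(-11, -1)), 22), Rational(1, 2)) = Pow(Add(Mul(2, -5, Rational(-1, 11)), 22), Rational(1, 2)) = Pow(Add(Rational(10, 11), 22), Rational(1, 2)) = Pow(Rational(252, 11), Rational(1, 2)) = Mul(Rational(6, 11), Pow(77, Rational(1, 2))) ≈ 4.7863)
Function('g')(W) = Mul(-5, Pow(W, 2)) (Function('g')(W) = Mul(Mul(-5, W), W) = Mul(-5, Pow(W, 2)))
Pow(Add(Function('g')(-8), s), 2) = Pow(Add(Mul(-5, Pow(-8, 2)), Mul(Rational(6, 11), Pow(77, Rational(1, 2)))), 2) = Pow(Add(Mul(-5, 64), Mul(Rational(6, 11), Pow(77, Rational(1, 2)))), 2) = Pow(Add(-320, Mul(Rational(6, 11), Pow(77, Rational(1, 2)))), 2)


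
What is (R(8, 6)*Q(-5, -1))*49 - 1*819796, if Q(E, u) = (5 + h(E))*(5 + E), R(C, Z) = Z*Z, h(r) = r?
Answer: -819796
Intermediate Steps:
R(C, Z) = Z²
Q(E, u) = (5 + E)² (Q(E, u) = (5 + E)*(5 + E) = (5 + E)²)
(R(8, 6)*Q(-5, -1))*49 - 1*819796 = (6²*(25 + (-5)² + 10*(-5)))*49 - 1*819796 = (36*(25 + 25 - 50))*49 - 819796 = (36*0)*49 - 819796 = 0*49 - 819796 = 0 - 819796 = -819796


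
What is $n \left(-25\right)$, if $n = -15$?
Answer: $375$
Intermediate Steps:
$n \left(-25\right) = \left(-15\right) \left(-25\right) = 375$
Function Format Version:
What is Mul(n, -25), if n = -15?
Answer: 375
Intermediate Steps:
Mul(n, -25) = Mul(-15, -25) = 375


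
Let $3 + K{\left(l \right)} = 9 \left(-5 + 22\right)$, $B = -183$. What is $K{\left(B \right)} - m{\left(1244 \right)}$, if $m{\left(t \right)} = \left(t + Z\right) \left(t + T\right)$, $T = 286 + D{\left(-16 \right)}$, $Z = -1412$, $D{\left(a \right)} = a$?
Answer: $254502$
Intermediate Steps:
$K{\left(l \right)} = 150$ ($K{\left(l \right)} = -3 + 9 \left(-5 + 22\right) = -3 + 9 \cdot 17 = -3 + 153 = 150$)
$T = 270$ ($T = 286 - 16 = 270$)
$m{\left(t \right)} = \left(-1412 + t\right) \left(270 + t\right)$ ($m{\left(t \right)} = \left(t - 1412\right) \left(t + 270\right) = \left(-1412 + t\right) \left(270 + t\right)$)
$K{\left(B \right)} - m{\left(1244 \right)} = 150 - \left(-381240 + 1244^{2} - 1420648\right) = 150 - \left(-381240 + 1547536 - 1420648\right) = 150 - -254352 = 150 + 254352 = 254502$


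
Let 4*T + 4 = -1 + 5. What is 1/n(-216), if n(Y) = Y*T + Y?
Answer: -1/216 ≈ -0.0046296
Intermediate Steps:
T = 0 (T = -1 + (-1 + 5)/4 = -1 + (¼)*4 = -1 + 1 = 0)
n(Y) = Y (n(Y) = Y*0 + Y = 0 + Y = Y)
1/n(-216) = 1/(-216) = -1/216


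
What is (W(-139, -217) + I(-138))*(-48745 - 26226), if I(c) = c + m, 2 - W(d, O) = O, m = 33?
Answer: -8546694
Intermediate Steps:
W(d, O) = 2 - O
I(c) = 33 + c (I(c) = c + 33 = 33 + c)
(W(-139, -217) + I(-138))*(-48745 - 26226) = ((2 - 1*(-217)) + (33 - 138))*(-48745 - 26226) = ((2 + 217) - 105)*(-74971) = (219 - 105)*(-74971) = 114*(-74971) = -8546694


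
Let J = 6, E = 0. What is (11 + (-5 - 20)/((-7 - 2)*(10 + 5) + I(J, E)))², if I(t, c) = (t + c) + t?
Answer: 1898884/15129 ≈ 125.51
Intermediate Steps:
I(t, c) = c + 2*t (I(t, c) = (c + t) + t = c + 2*t)
(11 + (-5 - 20)/((-7 - 2)*(10 + 5) + I(J, E)))² = (11 + (-5 - 20)/((-7 - 2)*(10 + 5) + (0 + 2*6)))² = (11 - 25/(-9*15 + (0 + 12)))² = (11 - 25/(-135 + 12))² = (11 - 25/(-123))² = (11 - 25*(-1/123))² = (11 + 25/123)² = (1378/123)² = 1898884/15129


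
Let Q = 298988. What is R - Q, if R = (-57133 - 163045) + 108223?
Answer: -410943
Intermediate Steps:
R = -111955 (R = -220178 + 108223 = -111955)
R - Q = -111955 - 1*298988 = -111955 - 298988 = -410943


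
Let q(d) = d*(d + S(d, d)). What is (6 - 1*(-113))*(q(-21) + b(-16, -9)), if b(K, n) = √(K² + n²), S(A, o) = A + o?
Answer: 157437 + 119*√337 ≈ 1.5962e+5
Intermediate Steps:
q(d) = 3*d² (q(d) = d*(d + (d + d)) = d*(d + 2*d) = d*(3*d) = 3*d²)
(6 - 1*(-113))*(q(-21) + b(-16, -9)) = (6 - 1*(-113))*(3*(-21)² + √((-16)² + (-9)²)) = (6 + 113)*(3*441 + √(256 + 81)) = 119*(1323 + √337) = 157437 + 119*√337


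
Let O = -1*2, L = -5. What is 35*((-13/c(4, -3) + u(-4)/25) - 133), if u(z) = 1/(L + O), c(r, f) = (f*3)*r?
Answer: -835661/180 ≈ -4642.6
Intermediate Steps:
O = -2
c(r, f) = 3*f*r (c(r, f) = (3*f)*r = 3*f*r)
u(z) = -⅐ (u(z) = 1/(-5 - 2) = 1/(-7) = -⅐)
35*((-13/c(4, -3) + u(-4)/25) - 133) = 35*((-13/(3*(-3)*4) - ⅐/25) - 133) = 35*((-13/(-36) - ⅐*1/25) - 133) = 35*((-13*(-1/36) - 1/175) - 133) = 35*((13/36 - 1/175) - 133) = 35*(2239/6300 - 133) = 35*(-835661/6300) = -835661/180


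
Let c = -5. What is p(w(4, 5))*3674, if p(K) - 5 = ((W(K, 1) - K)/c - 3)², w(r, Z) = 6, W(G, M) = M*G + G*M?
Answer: 2079484/25 ≈ 83179.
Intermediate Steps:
W(G, M) = 2*G*M (W(G, M) = G*M + G*M = 2*G*M)
p(K) = 5 + (-3 - K/5)² (p(K) = 5 + ((2*K*1 - K)/(-5) - 3)² = 5 + ((2*K - K)*(-⅕) - 3)² = 5 + (K*(-⅕) - 3)² = 5 + (-K/5 - 3)² = 5 + (-3 - K/5)²)
p(w(4, 5))*3674 = (5 + (15 + 6)²/25)*3674 = (5 + (1/25)*21²)*3674 = (5 + (1/25)*441)*3674 = (5 + 441/25)*3674 = (566/25)*3674 = 2079484/25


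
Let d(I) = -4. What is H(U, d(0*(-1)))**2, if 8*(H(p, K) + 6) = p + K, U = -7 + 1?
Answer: 841/16 ≈ 52.563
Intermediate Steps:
U = -6
H(p, K) = -6 + K/8 + p/8 (H(p, K) = -6 + (p + K)/8 = -6 + (K + p)/8 = -6 + (K/8 + p/8) = -6 + K/8 + p/8)
H(U, d(0*(-1)))**2 = (-6 + (1/8)*(-4) + (1/8)*(-6))**2 = (-6 - 1/2 - 3/4)**2 = (-29/4)**2 = 841/16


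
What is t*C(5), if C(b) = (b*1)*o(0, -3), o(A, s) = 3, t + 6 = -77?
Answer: -1245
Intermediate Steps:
t = -83 (t = -6 - 77 = -83)
C(b) = 3*b (C(b) = (b*1)*3 = b*3 = 3*b)
t*C(5) = -249*5 = -83*15 = -1245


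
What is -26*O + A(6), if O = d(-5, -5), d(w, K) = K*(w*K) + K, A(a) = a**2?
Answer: 3416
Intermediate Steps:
d(w, K) = K + w*K**2 (d(w, K) = K*(K*w) + K = w*K**2 + K = K + w*K**2)
O = -130 (O = -5*(1 - 5*(-5)) = -5*(1 + 25) = -5*26 = -130)
-26*O + A(6) = -26*(-130) + 6**2 = 3380 + 36 = 3416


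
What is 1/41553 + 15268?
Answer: 634431205/41553 ≈ 15268.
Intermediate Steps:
1/41553 + 15268 = 634431205/41553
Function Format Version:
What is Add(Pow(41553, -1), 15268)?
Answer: Rational(634431205, 41553) ≈ 15268.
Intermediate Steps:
Add(Pow(41553, -1), 15268) = Add(Rational(1, 41553), 15268) = Rational(634431205, 41553)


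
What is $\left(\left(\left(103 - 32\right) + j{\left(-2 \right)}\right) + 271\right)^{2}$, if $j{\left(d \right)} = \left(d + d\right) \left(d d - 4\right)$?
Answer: $116964$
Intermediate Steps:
$j{\left(d \right)} = 2 d \left(-4 + d^{2}\right)$ ($j{\left(d \right)} = 2 d \left(d^{2} - 4\right) = 2 d \left(-4 + d^{2}\right)$)
$\left(\left(\left(103 - 32\right) + j{\left(-2 \right)}\right) + 271\right)^{2} = \left(\left(\left(103 - 32\right) + 2 \left(-2\right) \left(-4 + \left(-2\right)^{2}\right)\right) + 271\right)^{2} = \left(\left(71 + 2 \left(-2\right) \left(-4 + 4\right)\right) + 271\right)^{2} = \left(\left(71 + 2 \left(-2\right) 0\right) + 271\right)^{2} = \left(\left(71 + 0\right) + 271\right)^{2} = \left(71 + 271\right)^{2} = 342^{2} = 116964$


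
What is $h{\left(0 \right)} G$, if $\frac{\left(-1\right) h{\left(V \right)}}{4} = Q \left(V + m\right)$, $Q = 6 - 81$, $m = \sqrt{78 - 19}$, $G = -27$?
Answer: $- 8100 \sqrt{59} \approx -62217.0$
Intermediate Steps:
$m = \sqrt{59} \approx 7.6811$
$Q = -75$ ($Q = 6 - 81 = -75$)
$h{\left(V \right)} = 300 V + 300 \sqrt{59}$ ($h{\left(V \right)} = - 4 \left(- 75 \left(V + \sqrt{59}\right)\right) = - 4 \left(- 75 V - 75 \sqrt{59}\right) = 300 V + 300 \sqrt{59}$)
$h{\left(0 \right)} G = \left(300 \cdot 0 + 300 \sqrt{59}\right) \left(-27\right) = \left(0 + 300 \sqrt{59}\right) \left(-27\right) = 300 \sqrt{59} \left(-27\right) = - 8100 \sqrt{59}$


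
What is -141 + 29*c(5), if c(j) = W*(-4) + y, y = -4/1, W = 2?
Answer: -489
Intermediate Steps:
y = -4 (y = -4*1 = -4)
c(j) = -12 (c(j) = 2*(-4) - 4 = -8 - 4 = -12)
-141 + 29*c(5) = -141 + 29*(-12) = -141 - 348 = -489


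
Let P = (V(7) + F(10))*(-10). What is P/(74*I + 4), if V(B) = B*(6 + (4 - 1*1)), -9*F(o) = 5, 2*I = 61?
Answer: -5620/20349 ≈ -0.27618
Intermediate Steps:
I = 61/2 (I = (½)*61 = 61/2 ≈ 30.500)
F(o) = -5/9 (F(o) = -⅑*5 = -5/9)
V(B) = 9*B (V(B) = B*(6 + (4 - 1)) = B*(6 + 3) = B*9 = 9*B)
P = -5620/9 (P = (9*7 - 5/9)*(-10) = (63 - 5/9)*(-10) = (562/9)*(-10) = -5620/9 ≈ -624.44)
P/(74*I + 4) = -5620/(9*(74*(61/2) + 4)) = -5620/(9*(2257 + 4)) = -5620/9/2261 = -5620/9*1/2261 = -5620/20349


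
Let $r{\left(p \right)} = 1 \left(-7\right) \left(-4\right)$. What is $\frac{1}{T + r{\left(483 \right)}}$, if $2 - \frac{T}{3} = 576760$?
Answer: $- \frac{1}{1730246} \approx -5.7795 \cdot 10^{-7}$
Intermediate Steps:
$T = -1730274$ ($T = 6 - 1730280 = -1730274$)
$r{\left(p \right)} = 28$ ($r{\left(p \right)} = \left(-7\right) \left(-4\right) = 28$)
$\frac{1}{T + r{\left(483 \right)}} = \frac{1}{-1730274 + 28} = \frac{1}{-1730246} = - \frac{1}{1730246}$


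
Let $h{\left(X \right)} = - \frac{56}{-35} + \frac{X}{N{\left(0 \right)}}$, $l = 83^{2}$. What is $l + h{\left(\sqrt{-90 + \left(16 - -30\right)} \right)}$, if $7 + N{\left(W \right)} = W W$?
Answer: $\frac{34453}{5} - \frac{2 i \sqrt{11}}{7} \approx 6890.6 - 0.94761 i$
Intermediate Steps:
$l = 6889$
$N{\left(W \right)} = -7 + W^{2}$ ($N{\left(W \right)} = -7 + W W = -7 + W^{2}$)
$h{\left(X \right)} = \frac{8}{5} - \frac{X}{7}$ ($h{\left(X \right)} = - \frac{56}{-35} + \frac{X}{-7 + 0^{2}} = \left(-56\right) \left(- \frac{1}{35}\right) + \frac{X}{-7 + 0} = \frac{8}{5} + \frac{X}{-7} = \frac{8}{5} + X \left(- \frac{1}{7}\right) = \frac{8}{5} - \frac{X}{7}$)
$l + h{\left(\sqrt{-90 + \left(16 - -30\right)} \right)} = 6889 + \left(\frac{8}{5} - \frac{\sqrt{-90 + \left(16 - -30\right)}}{7}\right) = 6889 + \left(\frac{8}{5} - \frac{\sqrt{-90 + \left(16 + 30\right)}}{7}\right) = 6889 + \left(\frac{8}{5} - \frac{\sqrt{-90 + 46}}{7}\right) = 6889 + \left(\frac{8}{5} - \frac{\sqrt{-44}}{7}\right) = 6889 + \left(\frac{8}{5} - \frac{2 i \sqrt{11}}{7}\right) = \frac{34453}{5} - \frac{2 i \sqrt{11}}{7}$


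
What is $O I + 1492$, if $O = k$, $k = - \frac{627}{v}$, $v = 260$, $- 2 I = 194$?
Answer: $\frac{448739}{260} \approx 1725.9$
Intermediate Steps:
$I = -97$ ($I = \left(- \frac{1}{2}\right) 194 = -97$)
$k = - \frac{627}{260} \approx -2.4115$
$O = - \frac{627}{260} \approx -2.4115$
$O I + 1492 = \left(- \frac{627}{260}\right) \left(-97\right) + 1492 = \frac{60819}{260} + 1492 = \frac{448739}{260}$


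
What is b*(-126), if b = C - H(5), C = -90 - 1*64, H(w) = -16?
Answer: 17388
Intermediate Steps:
C = -154 (C = -90 - 64 = -154)
b = -138 (b = -154 - 1*(-16) = -154 + 16 = -138)
b*(-126) = -138*(-126) = 17388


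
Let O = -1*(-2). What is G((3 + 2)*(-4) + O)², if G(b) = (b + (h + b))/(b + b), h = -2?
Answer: 361/324 ≈ 1.1142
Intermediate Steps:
O = 2
G(b) = (-2 + 2*b)/(2*b) (G(b) = (b + (-2 + b))/(b + b) = (-2 + 2*b)/((2*b)) = (-2 + 2*b)*(1/(2*b)) = (-2 + 2*b)/(2*b))
G((3 + 2)*(-4) + O)² = ((-1 + ((3 + 2)*(-4) + 2))/((3 + 2)*(-4) + 2))² = ((-1 + (5*(-4) + 2))/(5*(-4) + 2))² = ((-1 + (-20 + 2))/(-20 + 2))² = ((-1 - 18)/(-18))² = (-1/18*(-19))² = (19/18)² = 361/324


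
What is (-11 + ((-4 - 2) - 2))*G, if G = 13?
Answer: -247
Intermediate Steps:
(-11 + ((-4 - 2) - 2))*G = (-11 + ((-4 - 2) - 2))*13 = (-11 + (-6 - 2))*13 = (-11 - 8)*13 = -19*13 = -247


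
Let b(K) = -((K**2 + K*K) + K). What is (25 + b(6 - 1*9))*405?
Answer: 4050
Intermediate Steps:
b(K) = -K - 2*K**2 (b(K) = -((K**2 + K**2) + K) = -(2*K**2 + K) = -(K + 2*K**2) = -K - 2*K**2)
(25 + b(6 - 1*9))*405 = (25 - (6 - 1*9)*(1 + 2*(6 - 1*9)))*405 = (25 - (6 - 9)*(1 + 2*(6 - 9)))*405 = (25 - 1*(-3)*(1 + 2*(-3)))*405 = (25 - 1*(-3)*(1 - 6))*405 = (25 - 1*(-3)*(-5))*405 = (25 - 15)*405 = 10*405 = 4050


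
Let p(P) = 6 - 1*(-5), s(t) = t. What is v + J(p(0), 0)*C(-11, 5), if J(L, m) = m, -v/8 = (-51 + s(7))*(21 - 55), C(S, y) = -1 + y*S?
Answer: -11968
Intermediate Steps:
p(P) = 11 (p(P) = 6 + 5 = 11)
C(S, y) = -1 + S*y
v = -11968 (v = -8*(-51 + 7)*(21 - 55) = -(-352)*(-34) = -8*1496 = -11968)
v + J(p(0), 0)*C(-11, 5) = -11968 + 0*(-1 - 11*5) = -11968 + 0*(-1 - 55) = -11968 + 0*(-56) = -11968 + 0 = -11968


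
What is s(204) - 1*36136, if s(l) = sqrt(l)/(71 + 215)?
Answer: -36136 + sqrt(51)/143 ≈ -36136.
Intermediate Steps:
s(l) = sqrt(l)/286
s(204) - 1*36136 = sqrt(204)/286 - 1*36136 = (2*sqrt(51))/286 - 36136 = sqrt(51)/143 - 36136 = -36136 + sqrt(51)/143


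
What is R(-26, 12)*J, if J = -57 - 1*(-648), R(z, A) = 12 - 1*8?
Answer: 2364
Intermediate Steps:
R(z, A) = 4 (R(z, A) = 12 - 8 = 4)
J = 591 (J = -57 + 648 = 591)
R(-26, 12)*J = 4*591 = 2364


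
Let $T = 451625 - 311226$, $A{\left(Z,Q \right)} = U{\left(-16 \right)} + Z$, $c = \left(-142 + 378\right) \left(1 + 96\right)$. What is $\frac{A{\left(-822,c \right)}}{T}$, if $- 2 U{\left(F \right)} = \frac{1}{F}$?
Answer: $- \frac{26303}{4492768} \approx -0.0058545$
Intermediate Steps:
$U{\left(F \right)} = - \frac{1}{2 F}$
$c = 22892$ ($c = 236 \cdot 97 = 22892$)
$A{\left(Z,Q \right)} = \frac{1}{32} + Z$ ($A{\left(Z,Q \right)} = - \frac{1}{2 \left(-16\right)} + Z = \left(- \frac{1}{2}\right) \left(- \frac{1}{16}\right) + Z = \frac{1}{32} + Z$)
$T = 140399$
$\frac{A{\left(-822,c \right)}}{T} = \frac{\frac{1}{32} - 822}{140399} = \left(- \frac{26303}{32}\right) \frac{1}{140399} = - \frac{26303}{4492768}$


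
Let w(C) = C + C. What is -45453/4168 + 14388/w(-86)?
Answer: -16946775/179224 ≈ -94.556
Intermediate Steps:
w(C) = 2*C
-45453/4168 + 14388/w(-86) = -45453/4168 + 14388/((2*(-86))) = -45453*1/4168 + 14388/(-172) = -45453/4168 + 14388*(-1/172) = -45453/4168 - 3597/43 = -16946775/179224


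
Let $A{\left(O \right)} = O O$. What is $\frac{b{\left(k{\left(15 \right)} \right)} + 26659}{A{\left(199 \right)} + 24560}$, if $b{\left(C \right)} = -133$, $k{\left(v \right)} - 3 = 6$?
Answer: $\frac{8842}{21387} \approx 0.41343$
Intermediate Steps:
$k{\left(v \right)} = 9$ ($k{\left(v \right)} = 3 + 6 = 9$)
$A{\left(O \right)} = O^{2}$
$\frac{b{\left(k{\left(15 \right)} \right)} + 26659}{A{\left(199 \right)} + 24560} = \frac{-133 + 26659}{199^{2} + 24560} = \frac{26526}{39601 + 24560} = \frac{26526}{64161} = 26526 \cdot \frac{1}{64161} = \frac{8842}{21387}$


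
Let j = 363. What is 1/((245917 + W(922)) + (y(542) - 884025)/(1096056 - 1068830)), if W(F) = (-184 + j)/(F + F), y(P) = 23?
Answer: 25102372/6172287402007 ≈ 4.0669e-6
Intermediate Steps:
W(F) = 179/(2*F) (W(F) = (-184 + 363)/(F + F) = 179/((2*F)) = 179*(1/(2*F)) = 179/(2*F))
1/((245917 + W(922)) + (y(542) - 884025)/(1096056 - 1068830)) = 1/((245917 + (179/2)/922) + (23 - 884025)/(1096056 - 1068830)) = 1/((245917 + (179/2)*(1/922)) - 884002/27226) = 1/((245917 + 179/1844) - 884002*1/27226) = 1/(453471127/1844 - 442001/13613) = 1/(6172287402007/25102372) = 25102372/6172287402007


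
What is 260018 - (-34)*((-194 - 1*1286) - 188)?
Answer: 203306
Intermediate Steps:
260018 - (-34)*((-194 - 1*1286) - 188) = 260018 - (-34)*((-194 - 1286) - 188) = 260018 - (-34)*(-1480 - 188) = 260018 - (-34)*(-1668) = 260018 - 1*56712 = 260018 - 56712 = 203306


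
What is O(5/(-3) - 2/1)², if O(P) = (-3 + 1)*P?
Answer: 484/9 ≈ 53.778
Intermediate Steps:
O(P) = -2*P
O(5/(-3) - 2/1)² = (-2*(5/(-3) - 2/1))² = (-2*(5*(-⅓) - 2*1))² = (-2*(-5/3 - 2))² = (-2*(-11/3))² = (22/3)² = 484/9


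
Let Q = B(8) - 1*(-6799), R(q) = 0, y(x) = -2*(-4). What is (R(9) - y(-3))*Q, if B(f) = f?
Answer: -54456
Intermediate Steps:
y(x) = 8
Q = 6807 (Q = 8 - 1*(-6799) = 8 + 6799 = 6807)
(R(9) - y(-3))*Q = (0 - 1*8)*6807 = (0 - 8)*6807 = -8*6807 = -54456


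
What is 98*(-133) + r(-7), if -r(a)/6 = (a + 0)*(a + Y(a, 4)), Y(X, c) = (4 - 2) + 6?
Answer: -12992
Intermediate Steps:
Y(X, c) = 8 (Y(X, c) = 2 + 6 = 8)
r(a) = -6*a*(8 + a) (r(a) = -6*(a + 0)*(a + 8) = -6*a*(8 + a))
98*(-133) + r(-7) = 98*(-133) - 6*(-7)*(8 - 7) = -13034 - 6*(-7)*1 = -13034 + 42 = -12992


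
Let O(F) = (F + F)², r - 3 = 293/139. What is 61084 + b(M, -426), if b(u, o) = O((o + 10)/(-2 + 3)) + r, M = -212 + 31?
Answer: 104710522/139 ≈ 7.5331e+5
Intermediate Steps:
M = -181
r = 710/139 (r = 3 + 293/139 = 710/139 ≈ 5.1079)
O(F) = 4*F² (O(F) = (2*F)² = 4*F²)
b(u, o) = 710/139 + 4*(10 + o)² (b(u, o) = 4*((o + 10)/(-2 + 3))² + 710/139 = 4*((10 + o)/1)² + 710/139 = 4*((10 + o)*1)² + 710/139 = 4*(10 + o)² + 710/139 = 710/139 + 4*(10 + o)²)
61084 + b(M, -426) = 61084 + (710/139 + 4*(10 - 426)²) = 61084 + (710/139 + 4*(-416)²) = 61084 + (710/139 + 4*173056) = 61084 + (710/139 + 692224) = 61084 + 96219846/139 = 104710522/139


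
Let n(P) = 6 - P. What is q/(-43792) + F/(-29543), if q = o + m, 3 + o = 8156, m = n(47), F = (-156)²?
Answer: -81585933/80859191 ≈ -1.0090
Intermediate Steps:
F = 24336
m = -41 (m = 6 - 1*47 = 6 - 47 = -41)
o = 8153 (o = -3 + 8156 = 8153)
q = 8112 (q = 8153 - 41 = 8112)
q/(-43792) + F/(-29543) = 8112/(-43792) + 24336/(-29543) = 8112*(-1/43792) + 24336*(-1/29543) = -507/2737 - 24336/29543 = -81585933/80859191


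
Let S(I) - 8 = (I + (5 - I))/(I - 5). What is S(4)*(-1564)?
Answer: -4692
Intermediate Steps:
S(I) = 8 + 5/(-5 + I) (S(I) = 8 + (I + (5 - I))/(I - 5) = 8 + 5/(-5 + I))
S(4)*(-1564) = ((-35 + 8*4)/(-5 + 4))*(-1564) = ((-35 + 32)/(-1))*(-1564) = -1*(-3)*(-1564) = 3*(-1564) = -4692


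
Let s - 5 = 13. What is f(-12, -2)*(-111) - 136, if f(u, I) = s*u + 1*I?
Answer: 24062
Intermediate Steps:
s = 18 (s = 5 + 13 = 18)
f(u, I) = I + 18*u (f(u, I) = 18*u + 1*I = 18*u + I = I + 18*u)
f(-12, -2)*(-111) - 136 = (-2 + 18*(-12))*(-111) - 136 = (-2 - 216)*(-111) - 136 = -218*(-111) - 136 = 24198 - 136 = 24062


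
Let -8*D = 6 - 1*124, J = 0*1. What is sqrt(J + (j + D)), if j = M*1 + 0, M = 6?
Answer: sqrt(83)/2 ≈ 4.5552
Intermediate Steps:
J = 0
D = 59/4 (D = -(6 - 1*124)/8 = -(6 - 124)/8 = -1/8*(-118) = 59/4 ≈ 14.750)
j = 6 (j = 6*1 + 0 = 6 + 0 = 6)
sqrt(J + (j + D)) = sqrt(0 + (6 + 59/4)) = sqrt(0 + 83/4) = sqrt(83/4) = sqrt(83)/2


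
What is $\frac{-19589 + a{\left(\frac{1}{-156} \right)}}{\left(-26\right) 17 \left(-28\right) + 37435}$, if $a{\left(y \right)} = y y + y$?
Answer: $- \frac{476718059}{1212200496} \approx -0.39327$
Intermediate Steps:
$a{\left(y \right)} = y + y^{2}$ ($a{\left(y \right)} = y^{2} + y = y + y^{2}$)
$\frac{-19589 + a{\left(\frac{1}{-156} \right)}}{\left(-26\right) 17 \left(-28\right) + 37435} = \frac{-19589 + \frac{1 + \frac{1}{-156}}{-156}}{\left(-26\right) 17 \left(-28\right) + 37435} = \frac{-19589 - \frac{1 - \frac{1}{156}}{156}}{\left(-442\right) \left(-28\right) + 37435} = \frac{-19589 - \frac{155}{24336}}{12376 + 37435} = \frac{-19589 - \frac{155}{24336}}{49811} = \left(- \frac{476718059}{24336}\right) \frac{1}{49811} = - \frac{476718059}{1212200496}$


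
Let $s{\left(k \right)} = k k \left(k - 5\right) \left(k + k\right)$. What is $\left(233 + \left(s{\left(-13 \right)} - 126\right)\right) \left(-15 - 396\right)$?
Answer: $-32550789$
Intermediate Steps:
$s{\left(k \right)} = 2 k^{3} \left(-5 + k\right)$ ($s{\left(k \right)} = k^{2} \left(-5 + k\right) 2 k = k^{2} \cdot 2 k \left(-5 + k\right) = 2 k^{3} \left(-5 + k\right)$)
$\left(233 + \left(s{\left(-13 \right)} - 126\right)\right) \left(-15 - 396\right) = \left(233 - \left(126 - 2 \left(-13\right)^{3} \left(-5 - 13\right)\right)\right) \left(-15 - 396\right) = \left(233 - \left(126 + 4394 \left(-18\right)\right)\right) \left(-411\right) = \left(233 + \left(79092 - 126\right)\right) \left(-411\right) = \left(233 + 78966\right) \left(-411\right) = 79199 \left(-411\right) = -32550789$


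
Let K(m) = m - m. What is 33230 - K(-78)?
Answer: 33230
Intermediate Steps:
K(m) = 0
33230 - K(-78) = 33230 - 1*0 = 33230 + 0 = 33230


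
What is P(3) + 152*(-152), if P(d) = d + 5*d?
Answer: -23086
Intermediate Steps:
P(d) = 6*d
P(3) + 152*(-152) = 6*3 + 152*(-152) = 18 - 23104 = -23086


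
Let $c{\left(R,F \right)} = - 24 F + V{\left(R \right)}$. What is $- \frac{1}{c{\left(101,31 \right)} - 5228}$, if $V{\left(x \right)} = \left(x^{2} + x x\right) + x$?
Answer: $- \frac{1}{14531} \approx -6.8818 \cdot 10^{-5}$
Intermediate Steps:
$V{\left(x \right)} = x + 2 x^{2}$ ($V{\left(x \right)} = \left(x^{2} + x^{2}\right) + x = 2 x^{2} + x = x + 2 x^{2}$)
$c{\left(R,F \right)} = - 24 F + R \left(1 + 2 R\right)$
$- \frac{1}{c{\left(101,31 \right)} - 5228} = - \frac{1}{\left(\left(-24\right) 31 + 101 \left(1 + 2 \cdot 101\right)\right) - 5228} = - \frac{1}{\left(-744 + 101 \left(1 + 202\right)\right) - 5228} = - \frac{1}{\left(-744 + 101 \cdot 203\right) - 5228} = - \frac{1}{\left(-744 + 20503\right) - 5228} = - \frac{1}{19759 - 5228} = - \frac{1}{14531}$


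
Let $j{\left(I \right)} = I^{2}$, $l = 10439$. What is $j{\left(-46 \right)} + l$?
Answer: $12555$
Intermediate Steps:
$j{\left(-46 \right)} + l = \left(-46\right)^{2} + 10439 = 2116 + 10439 = 12555$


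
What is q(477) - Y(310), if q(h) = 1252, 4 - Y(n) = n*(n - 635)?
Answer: -99502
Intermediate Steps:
Y(n) = 4 - n*(-635 + n) (Y(n) = 4 - n*(n - 635) = 4 - n*(-635 + n))
q(477) - Y(310) = 1252 - (4 - 1*310² + 635*310) = 1252 - (4 - 1*96100 + 196850) = 1252 - (4 - 96100 + 196850) = 1252 - 1*100754 = 1252 - 100754 = -99502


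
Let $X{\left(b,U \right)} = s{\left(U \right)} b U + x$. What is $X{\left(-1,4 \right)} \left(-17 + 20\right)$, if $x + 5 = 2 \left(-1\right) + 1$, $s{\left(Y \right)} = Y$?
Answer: $-66$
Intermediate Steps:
$x = -6$ ($x = -5 + \left(2 \left(-1\right) + 1\right) = -5 + \left(-2 + 1\right) = -5 - 1 = -6$)
$X{\left(b,U \right)} = -6 + b U^{2}$ ($X{\left(b,U \right)} = U b U - 6 = b U^{2} - 6 = -6 + b U^{2}$)
$X{\left(-1,4 \right)} \left(-17 + 20\right) = \left(-6 - 4^{2}\right) \left(-17 + 20\right) = \left(-6 - 16\right) 3 = \left(-22\right) 3 = -66$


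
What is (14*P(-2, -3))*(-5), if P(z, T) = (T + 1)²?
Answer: -280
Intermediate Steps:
P(z, T) = (1 + T)²
(14*P(-2, -3))*(-5) = (14*(1 - 3)²)*(-5) = (14*(-2)²)*(-5) = (14*4)*(-5) = 56*(-5) = -280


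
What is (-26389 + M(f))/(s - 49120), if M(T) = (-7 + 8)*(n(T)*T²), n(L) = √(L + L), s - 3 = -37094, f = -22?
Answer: 26389/86211 - 968*I*√11/86211 ≈ 0.3061 - 0.03724*I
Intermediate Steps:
s = -37091 (s = 3 - 37094 = -37091)
n(L) = √2*√L (n(L) = √(2*L) = √2*√L)
M(T) = √2*T^(5/2) (M(T) = (-7 + 8)*((√2*√T)*T²) = 1*(√2*T^(5/2)) = √2*T^(5/2))
(-26389 + M(f))/(s - 49120) = (-26389 + √2*(-22)^(5/2))/(-37091 - 49120) = (-26389 + √2*(484*I*√22))/(-86211) = (-26389 + 968*I*√11)*(-1/86211) = 26389/86211 - 968*I*√11/86211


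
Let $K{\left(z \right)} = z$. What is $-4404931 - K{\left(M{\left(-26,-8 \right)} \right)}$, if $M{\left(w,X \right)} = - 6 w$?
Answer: $-4405087$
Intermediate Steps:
$-4404931 - K{\left(M{\left(-26,-8 \right)} \right)} = -4404931 - \left(-6\right) \left(-26\right) = -4404931 - 156 = -4405087$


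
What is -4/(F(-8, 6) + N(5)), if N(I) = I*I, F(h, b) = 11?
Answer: -⅑ ≈ -0.11111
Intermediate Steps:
N(I) = I²
-4/(F(-8, 6) + N(5)) = -4/(11 + 5²) = -4/(11 + 25) = -4/36 = (1/36)*(-4) = -⅑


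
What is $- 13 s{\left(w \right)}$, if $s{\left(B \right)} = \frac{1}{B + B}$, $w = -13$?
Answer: $\frac{1}{2} \approx 0.5$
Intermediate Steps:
$s{\left(B \right)} = \frac{1}{2 B}$
$- 13 s{\left(w \right)} = - 13 \frac{1}{2 \left(-13\right)} = - 13 \cdot \frac{1}{2} \left(- \frac{1}{13}\right) = \left(-13\right) \left(- \frac{1}{26}\right) = \frac{1}{2}$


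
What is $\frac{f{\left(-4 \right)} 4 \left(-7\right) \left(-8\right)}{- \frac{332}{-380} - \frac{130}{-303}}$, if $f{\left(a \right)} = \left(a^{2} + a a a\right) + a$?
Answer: $- \frac{47898240}{5357} \approx -8941.3$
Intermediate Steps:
$f{\left(a \right)} = a + a^{2} + a^{3}$ ($f{\left(a \right)} = \left(a^{2} + a^{2} a\right) + a = \left(a^{2} + a^{3}\right) + a = a + a^{2} + a^{3}$)
$\frac{f{\left(-4 \right)} 4 \left(-7\right) \left(-8\right)}{- \frac{332}{-380} - \frac{130}{-303}} = \frac{- 4 \left(1 - 4 + \left(-4\right)^{2}\right) 4 \left(-7\right) \left(-8\right)}{- \frac{332}{-380} - \frac{130}{-303}} = \frac{- 4 \left(1 - 4 + 16\right) 4 \left(-7\right) \left(-8\right)}{\left(-332\right) \left(- \frac{1}{380}\right) - - \frac{130}{303}} = \frac{\left(-4\right) 13 \cdot 4 \left(-7\right) \left(-8\right)}{\frac{83}{95} + \frac{130}{303}} = \frac{\left(-52\right) 4 \left(-7\right) \left(-8\right)}{\frac{37499}{28785}} = \left(-208\right) \left(-7\right) \left(-8\right) \frac{28785}{37499} = 1456 \left(-8\right) \frac{28785}{37499} = \left(-11648\right) \frac{28785}{37499} = - \frac{47898240}{5357}$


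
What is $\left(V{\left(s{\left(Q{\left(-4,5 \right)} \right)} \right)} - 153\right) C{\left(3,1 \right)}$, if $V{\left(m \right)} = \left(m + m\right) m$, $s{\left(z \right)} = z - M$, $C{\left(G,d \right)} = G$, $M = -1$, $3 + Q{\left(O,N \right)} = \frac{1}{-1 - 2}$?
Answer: $- \frac{1279}{3} \approx -426.33$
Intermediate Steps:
$Q{\left(O,N \right)} = - \frac{10}{3}$ ($Q{\left(O,N \right)} = -3 + \frac{1}{-1 - 2} = -3 + \frac{1}{-3} = -3 - \frac{1}{3} = - \frac{10}{3}$)
$s{\left(z \right)} = 1 + z$ ($s{\left(z \right)} = z - -1 = z + 1 = 1 + z$)
$V{\left(m \right)} = 2 m^{2}$ ($V{\left(m \right)} = 2 m m = 2 m^{2}$)
$\left(V{\left(s{\left(Q{\left(-4,5 \right)} \right)} \right)} - 153\right) C{\left(3,1 \right)} = \left(2 \left(1 - \frac{10}{3}\right)^{2} - 153\right) 3 = \left(2 \left(- \frac{7}{3}\right)^{2} - 153\right) 3 = \left(2 \cdot \frac{49}{9} - 153\right) 3 = \left(\frac{98}{9} - 153\right) 3 = \left(- \frac{1279}{9}\right) 3 = - \frac{1279}{3}$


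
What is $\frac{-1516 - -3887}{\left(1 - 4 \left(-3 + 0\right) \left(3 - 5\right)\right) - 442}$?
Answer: $- \frac{2371}{465} \approx -5.0989$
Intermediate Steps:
$\frac{-1516 - -3887}{\left(1 - 4 \left(-3 + 0\right) \left(3 - 5\right)\right) - 442} = \frac{-1516 + 3887}{\left(1 - 4 \left(\left(-3\right) \left(-2\right)\right)\right) - 442} = \frac{2371}{\left(1 - 24\right) - 442} = \frac{2371}{-23 - 442} = \frac{2371}{-465} = 2371 \left(- \frac{1}{465}\right) = - \frac{2371}{465}$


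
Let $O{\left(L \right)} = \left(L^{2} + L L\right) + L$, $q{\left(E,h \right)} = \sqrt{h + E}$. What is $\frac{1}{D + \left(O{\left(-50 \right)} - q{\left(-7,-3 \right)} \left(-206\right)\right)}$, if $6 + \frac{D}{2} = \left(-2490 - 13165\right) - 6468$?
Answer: $- \frac{9827}{386385806} - \frac{103 i \sqrt{10}}{772771612} \approx -2.5433 \cdot 10^{-5} - 4.2149 \cdot 10^{-7} i$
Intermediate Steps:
$q{\left(E,h \right)} = \sqrt{E + h}$
$D = -44258$ ($D = -12 + 2 \left(\left(-2490 - 13165\right) - 6468\right) = -12 + 2 \left(-15655 - 6468\right) = -12 + 2 \left(-22123\right) = -12 - 44246 = -44258$)
$O{\left(L \right)} = L + 2 L^{2}$ ($O{\left(L \right)} = \left(L^{2} + L^{2}\right) + L = 2 L^{2} + L = L + 2 L^{2}$)
$\frac{1}{D + \left(O{\left(-50 \right)} - q{\left(-7,-3 \right)} \left(-206\right)\right)} = \frac{1}{-44258 - \left(50 \left(1 + 2 \left(-50\right)\right) + \sqrt{-7 - 3} \left(-206\right)\right)} = \frac{1}{-44258 - \left(50 \left(1 - 100\right) + \sqrt{-10} \left(-206\right)\right)} = \frac{1}{-44258 - \left(-4950 + i \sqrt{10} \left(-206\right)\right)} = \frac{1}{-44258 + \left(4950 - - 206 i \sqrt{10}\right)} = \frac{1}{-44258 + \left(4950 + 206 i \sqrt{10}\right)} = \frac{1}{-39308 + 206 i \sqrt{10}}$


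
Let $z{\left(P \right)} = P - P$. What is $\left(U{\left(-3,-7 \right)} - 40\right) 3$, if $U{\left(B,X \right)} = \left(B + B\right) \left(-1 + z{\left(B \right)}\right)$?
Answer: $-102$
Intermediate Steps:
$z{\left(P \right)} = 0$
$U{\left(B,X \right)} = - 2 B$ ($U{\left(B,X \right)} = \left(B + B\right) \left(-1 + 0\right) = 2 B \left(-1\right) = - 2 B$)
$\left(U{\left(-3,-7 \right)} - 40\right) 3 = \left(\left(-2\right) \left(-3\right) - 40\right) 3 = \left(6 - 40\right) 3 = \left(-34\right) 3 = -102$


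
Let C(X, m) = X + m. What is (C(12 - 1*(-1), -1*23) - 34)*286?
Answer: -12584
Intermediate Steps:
(C(12 - 1*(-1), -1*23) - 34)*286 = (((12 - 1*(-1)) - 1*23) - 34)*286 = (((12 + 1) - 23) - 34)*286 = ((13 - 23) - 34)*286 = (-10 - 34)*286 = -44*286 = -12584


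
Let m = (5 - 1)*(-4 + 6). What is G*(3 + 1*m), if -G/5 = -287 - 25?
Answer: 17160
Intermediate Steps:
m = 8 (m = 4*2 = 8)
G = 1560 (G = -5*(-287 - 25) = -5*(-312) = 1560)
G*(3 + 1*m) = 1560*(3 + 1*8) = 1560*(3 + 8) = 1560*11 = 17160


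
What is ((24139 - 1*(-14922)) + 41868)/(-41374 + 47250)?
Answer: 80929/5876 ≈ 13.773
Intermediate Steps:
((24139 - 1*(-14922)) + 41868)/(-41374 + 47250) = ((24139 + 14922) + 41868)/5876 = (39061 + 41868)*(1/5876) = 80929*(1/5876) = 80929/5876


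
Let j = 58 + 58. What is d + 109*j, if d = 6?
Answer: 12650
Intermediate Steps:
j = 116
d + 109*j = 6 + 109*116 = 6 + 12644 = 12650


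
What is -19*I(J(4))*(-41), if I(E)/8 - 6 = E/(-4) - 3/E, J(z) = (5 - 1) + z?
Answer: 22591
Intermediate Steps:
J(z) = 4 + z
I(E) = 48 - 24/E - 2*E (I(E) = 48 + 8*(E/(-4) - 3/E) = 48 + 8*(E*(-1/4) - 3/E) = 48 + 8*(-E/4 - 3/E) = 48 + 8*(-3/E - E/4) = 48 + (-24/E - 2*E) = 48 - 24/E - 2*E)
-19*I(J(4))*(-41) = -19*(48 - 24/(4 + 4) - 2*(4 + 4))*(-41) = -19*(48 - 24/8 - 2*8)*(-41) = -19*(48 - 24*1/8 - 16)*(-41) = -19*(48 - 3 - 16)*(-41) = -19*29*(-41) = -551*(-41) = 22591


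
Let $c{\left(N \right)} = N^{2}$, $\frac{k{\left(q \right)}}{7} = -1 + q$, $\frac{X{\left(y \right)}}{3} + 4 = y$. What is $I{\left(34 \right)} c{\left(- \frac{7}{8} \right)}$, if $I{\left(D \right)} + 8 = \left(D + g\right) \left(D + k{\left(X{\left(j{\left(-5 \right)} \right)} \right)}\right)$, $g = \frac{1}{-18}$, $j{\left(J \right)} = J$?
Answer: $- \frac{269843}{64} \approx -4216.3$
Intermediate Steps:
$X{\left(y \right)} = -12 + 3 y$
$k{\left(q \right)} = -7 + 7 q$ ($k{\left(q \right)} = 7 \left(-1 + q\right) = -7 + 7 q$)
$g = - \frac{1}{18} \approx -0.055556$
$I{\left(D \right)} = -8 + \left(-196 + D\right) \left(- \frac{1}{18} + D\right)$ ($I{\left(D \right)} = -8 + \left(D - \frac{1}{18}\right) \left(D + \left(-7 + 7 \left(-12 + 3 \left(-5\right)\right)\right)\right) = -8 + \left(- \frac{1}{18} + D\right) \left(D + \left(-7 + 7 \left(-12 - 15\right)\right)\right) = -8 + \left(- \frac{1}{18} + D\right) \left(D + \left(-7 + 7 \left(-27\right)\right)\right) = -8 + \left(- \frac{1}{18} + D\right) \left(D - 196\right) = -8 + \left(- \frac{1}{18} + D\right) \left(-196 + D\right) = -8 + \left(-196 + D\right) \left(- \frac{1}{18} + D\right)$)
$I{\left(34 \right)} c{\left(- \frac{7}{8} \right)} = \left(\frac{26}{9} + 34^{2} - \frac{59993}{9}\right) \left(- \frac{7}{8}\right)^{2} = \left(\frac{26}{9} + 1156 - \frac{59993}{9}\right) \left(\left(-7\right) \frac{1}{8}\right)^{2} = - 5507 \left(- \frac{7}{8}\right)^{2} = \left(-5507\right) \frac{49}{64} = - \frac{269843}{64}$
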